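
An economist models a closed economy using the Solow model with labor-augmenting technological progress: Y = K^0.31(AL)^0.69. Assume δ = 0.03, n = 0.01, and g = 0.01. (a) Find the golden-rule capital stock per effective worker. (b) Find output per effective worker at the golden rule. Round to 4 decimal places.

The effective depreciation rate is n + g + δ = 0.01 + 0.01 + 0.03 = 0.05.
Setting f'(k) = n+g+δ gives 0.31·k^(0.31−1) = 0.05, hence k_gold = (0.31/0.05)^(1/0.69) ≈ 14.0732.
y_gold = 14.0732^0.31 ≈ 2.2699.

(a) k_gold ≈ 14.0732; (b) y_gold ≈ 2.2699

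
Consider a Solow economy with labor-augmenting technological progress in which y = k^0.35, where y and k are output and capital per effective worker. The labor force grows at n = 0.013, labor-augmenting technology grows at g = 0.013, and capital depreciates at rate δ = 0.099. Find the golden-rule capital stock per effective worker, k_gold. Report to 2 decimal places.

k_gold ≈ 4.87

The effective depreciation rate is n + g + δ = 0.013 + 0.013 + 0.099 = 0.125.
Setting f'(k) = n+g+δ gives 0.35·k^(0.35−1) = 0.125, hence k_gold = (0.35/0.125)^(1/0.65) ≈ 4.8746.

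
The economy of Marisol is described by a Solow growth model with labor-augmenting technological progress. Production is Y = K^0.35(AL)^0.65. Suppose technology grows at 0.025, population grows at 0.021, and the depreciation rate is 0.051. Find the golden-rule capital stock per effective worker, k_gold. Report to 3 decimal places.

Capital per effective worker breaks even when investment replaces (n + g + δ)·k; here n + g + δ = 0.097.
Golden rule sets MPK = n+g+δ: 0.35·k^(0.35−1) = 0.097, so k_gold = (0.35/0.097)^(1/0.65) ≈ 7.2008.

k_gold ≈ 7.201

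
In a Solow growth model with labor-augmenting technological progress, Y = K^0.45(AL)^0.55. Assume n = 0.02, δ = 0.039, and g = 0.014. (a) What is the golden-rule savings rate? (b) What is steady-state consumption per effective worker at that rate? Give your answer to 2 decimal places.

(a) s_gold = 0.45; (b) c_gold ≈ 2.44

The effective depreciation rate is n + g + δ = 0.02 + 0.014 + 0.039 = 0.073.
For Cobb-Douglas, s_gold equals capital's share: s_gold = 0.45.
At the golden rule the marginal product of capital equals n+g+δ: 0.45·k^(0.45−1) = 0.073. Solving, k_gold = (0.45/0.073)^(1/0.55) ≈ 27.3000.
y_gold = 27.3000^0.45 ≈ 4.4287; c_gold = (1−0.45)·y_gold ≈ 2.4358.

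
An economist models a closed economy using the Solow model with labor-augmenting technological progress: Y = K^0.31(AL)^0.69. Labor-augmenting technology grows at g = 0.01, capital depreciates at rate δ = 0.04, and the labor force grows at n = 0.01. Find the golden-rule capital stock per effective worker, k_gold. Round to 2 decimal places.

k_gold ≈ 10.81

Capital per effective worker breaks even when investment replaces (n + g + δ)·k; here n + g + δ = 0.06.
Maximizing c = f(k) − (n+g+δ)·k gives f'(k) = n+g+δ, i.e. 0.31·k^(0.31−1) = 0.06, so k_gold = (0.31/0.06)^(1/0.69) ≈ 10.8053.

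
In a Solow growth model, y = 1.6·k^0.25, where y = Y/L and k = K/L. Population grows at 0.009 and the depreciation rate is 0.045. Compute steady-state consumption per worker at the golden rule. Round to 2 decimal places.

c_gold ≈ 2.34

Break-even investment rate: n + δ = 0.009 + 0.045 = 0.054.
At the golden rule the marginal product of capital equals n+δ: 0.25·1.6·k^(0.25−1) = 0.054. Solving, k_gold = (0.25·1.6/0.054)^(1/0.75) ≈ 14.4396.
y_gold = 1.6·14.4396^0.25 ≈ 3.1190.
c_gold = y_gold − (n+δ)·k_gold = 3.1190 − 0.054·14.4396 ≈ 2.3392.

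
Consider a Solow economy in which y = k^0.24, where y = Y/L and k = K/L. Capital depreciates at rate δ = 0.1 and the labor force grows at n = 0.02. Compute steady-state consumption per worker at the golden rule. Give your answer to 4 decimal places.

Capital per worker breaks even when investment replaces (n + δ)·k; here n + δ = 0.12.
Golden rule sets MPK = n+δ: 0.24·k^(0.24−1) = 0.12, so k_gold = (0.24/0.12)^(1/0.76) ≈ 2.4894.
y_gold = 2.4894^0.24 ≈ 1.2447.
c_gold = y_gold − (n+δ)·k_gold = 1.2447 − 0.12·2.4894 ≈ 0.9460.

c_gold ≈ 0.9460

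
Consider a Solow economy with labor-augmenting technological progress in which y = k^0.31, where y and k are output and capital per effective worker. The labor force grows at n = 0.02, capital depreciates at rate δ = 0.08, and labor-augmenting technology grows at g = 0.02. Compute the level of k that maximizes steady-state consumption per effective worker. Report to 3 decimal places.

n + g + δ = 0.02 + 0.02 + 0.08 = 0.12.
Maximizing c = f(k) − (n+g+δ)·k gives f'(k) = n+g+δ, i.e. 0.31·k^(0.31−1) = 0.12, so k_gold = (0.31/0.12)^(1/0.69) ≈ 3.9570.

k_gold ≈ 3.957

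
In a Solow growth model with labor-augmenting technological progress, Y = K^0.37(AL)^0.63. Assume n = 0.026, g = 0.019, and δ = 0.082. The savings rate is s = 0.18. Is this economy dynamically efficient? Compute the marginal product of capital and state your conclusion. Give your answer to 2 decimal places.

dynamically efficient; MPK ≈ 0.26

Break-even investment rate: n + g + δ = 0.026 + 0.019 + 0.082 = 0.127.
Steady-state k*: s·k^0.37 = 0.127·k gives k* = (0.18/0.127)^(1/0.63) ≈ 1.7395.
MPK = 0.37·1.7395^(-0.63) ≈ 0.2611.
MPK > n+g+δ = 0.127, so the economy is dynamically efficient (under-saving).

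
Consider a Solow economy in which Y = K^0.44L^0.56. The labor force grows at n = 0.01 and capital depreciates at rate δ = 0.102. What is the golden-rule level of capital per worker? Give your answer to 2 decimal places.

Break-even investment rate: n + δ = 0.01 + 0.102 = 0.112.
Setting f'(k) = n+δ gives 0.44·k^(0.44−1) = 0.112, hence k_gold = (0.44/0.112)^(1/0.56) ≈ 11.5115.

k_gold ≈ 11.51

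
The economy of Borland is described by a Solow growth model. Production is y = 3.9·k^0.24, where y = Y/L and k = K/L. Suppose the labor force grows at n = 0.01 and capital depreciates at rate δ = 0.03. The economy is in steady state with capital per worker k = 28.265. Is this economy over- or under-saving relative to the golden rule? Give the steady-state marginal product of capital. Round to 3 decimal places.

The effective depreciation rate is n + δ = 0.01 + 0.03 = 0.04.
MPK = 0.24·3.9·k^(0.24−1) = 0.24·3.9·28.265^(-0.76) ≈ 0.0738.
MPK > 0.04, so the economy is dynamically efficient (under-saving).

under-saving; MPK ≈ 0.074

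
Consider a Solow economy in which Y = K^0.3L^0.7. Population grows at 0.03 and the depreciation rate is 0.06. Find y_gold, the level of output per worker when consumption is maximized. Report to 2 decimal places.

y_gold ≈ 1.68

Capital per worker breaks even when investment replaces (n + δ)·k; here n + δ = 0.09.
At the golden rule the marginal product of capital equals n+δ: 0.3·k^(0.3−1) = 0.09. Solving, k_gold = (0.3/0.09)^(1/0.7) ≈ 5.5843.
Output: y_gold = k_gold^0.3 = 5.5843^0.3 ≈ 1.6753.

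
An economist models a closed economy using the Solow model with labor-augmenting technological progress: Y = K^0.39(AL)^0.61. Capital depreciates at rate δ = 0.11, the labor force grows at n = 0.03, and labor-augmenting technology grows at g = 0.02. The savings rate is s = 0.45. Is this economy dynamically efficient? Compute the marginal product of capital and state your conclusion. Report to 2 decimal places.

dynamically inefficient; MPK ≈ 0.14

Break-even investment rate: n + g + δ = 0.03 + 0.02 + 0.11 = 0.16.
Steady-state k*: s·k^0.39 = 0.16·k gives k* = (0.45/0.16)^(1/0.61) ≈ 5.4478.
MPK = 0.39·5.4478^(-0.61) ≈ 0.1387.
MPK < n+g+δ = 0.16, so the economy is dynamically inefficient (over-saving).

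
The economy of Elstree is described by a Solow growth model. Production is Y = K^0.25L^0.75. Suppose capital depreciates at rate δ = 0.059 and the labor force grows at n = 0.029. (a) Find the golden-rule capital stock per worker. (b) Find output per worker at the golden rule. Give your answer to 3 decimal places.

(a) k_gold ≈ 4.024; (b) y_gold ≈ 1.416

Capital per worker breaks even when investment replaces (n + δ)·k; here n + δ = 0.088.
Maximizing c = f(k) − (n+δ)·k gives f'(k) = n+δ, i.e. 0.25·k^(0.25−1) = 0.088, so k_gold = (0.25/0.088)^(1/0.75) ≈ 4.0236.
y_gold = 4.0236^0.25 ≈ 1.4163.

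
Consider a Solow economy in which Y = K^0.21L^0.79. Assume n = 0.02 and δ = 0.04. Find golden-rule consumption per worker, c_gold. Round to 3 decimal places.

c_gold ≈ 1.102

Capital per worker breaks even when investment replaces (n + δ)·k; here n + δ = 0.06.
At the golden rule the marginal product of capital equals n+δ: 0.21·k^(0.21−1) = 0.06. Solving, k_gold = (0.21/0.06)^(1/0.79) ≈ 4.8831.
y_gold = 4.8831^0.21 ≈ 1.3952.
c_gold = y_gold − (n+δ)·k_gold = 1.3952 − 0.06·4.8831 ≈ 1.1022.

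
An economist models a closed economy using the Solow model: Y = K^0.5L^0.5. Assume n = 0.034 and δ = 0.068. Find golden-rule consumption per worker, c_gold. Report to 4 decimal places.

Break-even investment rate: n + δ = 0.034 + 0.068 = 0.102.
Setting f'(k) = n+δ gives 0.5·k^(0.5−1) = 0.102, hence k_gold = (0.5/0.102)^(1/0.5) ≈ 24.0292.
y_gold = 24.0292^0.5 ≈ 4.9020.
c_gold = y_gold − (n+δ)·k_gold = 4.9020 − 0.102·24.0292 ≈ 2.4510.

c_gold ≈ 2.4510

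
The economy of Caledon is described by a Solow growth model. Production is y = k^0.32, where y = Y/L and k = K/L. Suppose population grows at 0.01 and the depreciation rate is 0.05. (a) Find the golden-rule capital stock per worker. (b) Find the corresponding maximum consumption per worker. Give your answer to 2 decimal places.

n + δ = 0.01 + 0.05 = 0.06.
Setting f'(k) = n+δ gives 0.32·k^(0.32−1) = 0.06, hence k_gold = (0.32/0.06)^(1/0.68) ≈ 11.7251.
y_gold = 11.7251^0.32 ≈ 2.1985; c_gold = y_gold − 0.06·k_gold ≈ 1.4949.

(a) k_gold ≈ 11.73; (b) c_gold ≈ 1.49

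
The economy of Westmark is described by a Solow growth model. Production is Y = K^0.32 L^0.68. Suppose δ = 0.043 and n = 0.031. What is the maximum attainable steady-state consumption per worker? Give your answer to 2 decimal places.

Break-even investment rate: n + δ = 0.031 + 0.043 = 0.074.
Golden rule sets MPK = n+δ: 0.32·k^(0.32−1) = 0.074, so k_gold = (0.32/0.074)^(1/0.68) ≈ 8.6134.
y_gold = 8.6134^0.32 ≈ 1.9918.
c_gold = y_gold − (n+δ)·k_gold = 1.9918 − 0.074·8.6134 ≈ 1.3545.

c_gold ≈ 1.35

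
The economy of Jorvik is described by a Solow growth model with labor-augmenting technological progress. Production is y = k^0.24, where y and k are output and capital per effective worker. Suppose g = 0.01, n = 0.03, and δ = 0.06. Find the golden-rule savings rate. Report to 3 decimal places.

s_gold = 0.240

Break-even investment rate: n + g + δ = 0.03 + 0.01 + 0.06 = 0.1.
At the golden rule MPK = n+g+δ, and in any Cobb-Douglas steady state s = (n+g+δ)·k/y = MPK·k/y = capital's share 0.24.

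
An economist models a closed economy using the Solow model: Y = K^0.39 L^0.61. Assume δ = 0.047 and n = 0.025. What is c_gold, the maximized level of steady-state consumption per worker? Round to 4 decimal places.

c_gold ≈ 1.7965

The effective depreciation rate is n + δ = 0.025 + 0.047 = 0.072.
Setting f'(k) = n+δ gives 0.39·k^(0.39−1) = 0.072, hence k_gold = (0.39/0.072)^(1/0.61) ≈ 15.9529.
y_gold = 15.9529^0.39 ≈ 2.9451.
c_gold = y_gold − (n+δ)·k_gold = 2.9451 − 0.072·15.9529 ≈ 1.7965.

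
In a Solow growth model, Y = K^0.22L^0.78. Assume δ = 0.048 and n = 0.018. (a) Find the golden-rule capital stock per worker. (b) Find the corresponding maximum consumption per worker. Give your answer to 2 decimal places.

Capital per worker breaks even when investment replaces (n + δ)·k; here n + δ = 0.066.
Setting f'(k) = n+δ gives 0.22·k^(0.22−1) = 0.066, hence k_gold = (0.22/0.066)^(1/0.78) ≈ 4.6812.
y_gold = 4.6812^0.22 ≈ 1.4044; c_gold = y_gold − 0.066·k_gold ≈ 1.0954.

(a) k_gold ≈ 4.68; (b) c_gold ≈ 1.10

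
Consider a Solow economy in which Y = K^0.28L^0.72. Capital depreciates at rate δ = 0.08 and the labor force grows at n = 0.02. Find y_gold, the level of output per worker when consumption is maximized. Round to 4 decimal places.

n + δ = 0.02 + 0.08 = 0.1.
Setting f'(k) = n+δ gives 0.28·k^(0.28−1) = 0.1, hence k_gold = (0.28/0.1)^(1/0.72) ≈ 4.1788.
Output: y_gold = k_gold^0.28 = 4.1788^0.28 ≈ 1.4924.

y_gold ≈ 1.4924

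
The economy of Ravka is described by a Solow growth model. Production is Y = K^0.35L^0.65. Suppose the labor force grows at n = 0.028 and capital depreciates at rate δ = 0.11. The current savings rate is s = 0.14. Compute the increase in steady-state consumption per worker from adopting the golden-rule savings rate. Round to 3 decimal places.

The effective depreciation rate is n + δ = 0.028 + 0.11 = 0.138.
Current steady state (s = 0.14): k* = (0.14/0.138)^(1/0.65) ≈ 1.0224, y* = 1.0224^0.35 ≈ 1.0078, c* = (1−0.14)·1.0078 ≈ 0.8667.
At the golden rule the marginal product of capital equals n+δ: 0.35·k^(0.35−1) = 0.138. Solving, k_gold = (0.35/0.138)^(1/0.65) ≈ 4.1863.
y_gold = 4.1863^0.35 ≈ 1.6506, c_gold = y_gold − 0.138·k_gold ≈ 1.0729.
Gain: Δc = 1.0729 − 0.8667 ≈ 0.2062.

Δc ≈ 0.206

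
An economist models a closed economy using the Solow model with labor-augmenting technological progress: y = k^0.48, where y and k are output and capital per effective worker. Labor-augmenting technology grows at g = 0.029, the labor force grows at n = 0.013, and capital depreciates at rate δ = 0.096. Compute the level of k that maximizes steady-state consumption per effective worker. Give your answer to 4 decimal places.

k_gold ≈ 10.9921

The effective depreciation rate is n + g + δ = 0.013 + 0.029 + 0.096 = 0.138.
Golden rule sets MPK = n+g+δ: 0.48·k^(0.48−1) = 0.138, so k_gold = (0.48/0.138)^(1/0.52) ≈ 10.9921.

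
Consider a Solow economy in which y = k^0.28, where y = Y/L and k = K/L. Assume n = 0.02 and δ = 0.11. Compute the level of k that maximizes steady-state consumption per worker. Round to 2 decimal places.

k_gold ≈ 2.90

n + δ = 0.02 + 0.11 = 0.13.
Setting f'(k) = n+δ gives 0.28·k^(0.28−1) = 0.13, hence k_gold = (0.28/0.13)^(1/0.72) ≈ 2.9027.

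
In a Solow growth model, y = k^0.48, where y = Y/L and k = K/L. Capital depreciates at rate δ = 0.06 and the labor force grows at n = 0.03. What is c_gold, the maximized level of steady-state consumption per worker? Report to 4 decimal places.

Capital per worker breaks even when investment replaces (n + δ)·k; here n + δ = 0.09.
Maximizing c = f(k) − (n+δ)·k gives f'(k) = n+δ, i.e. 0.48·k^(0.48−1) = 0.09, so k_gold = (0.48/0.09)^(1/0.52) ≈ 25.0077.
y_gold = 25.0077^0.48 ≈ 4.6890.
c_gold = y_gold − (n+δ)·k_gold = 4.6890 − 0.09·25.0077 ≈ 2.4383.

c_gold ≈ 2.4383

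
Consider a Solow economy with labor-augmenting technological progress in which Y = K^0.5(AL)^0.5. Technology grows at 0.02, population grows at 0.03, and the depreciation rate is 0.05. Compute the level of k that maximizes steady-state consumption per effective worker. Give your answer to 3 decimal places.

The effective depreciation rate is n + g + δ = 0.03 + 0.02 + 0.05 = 0.1.
Golden rule sets MPK = n+g+δ: 0.5·k^(0.5−1) = 0.1, so k_gold = (0.5/0.1)^(1/0.5) ≈ 25.0000.

k_gold ≈ 25.000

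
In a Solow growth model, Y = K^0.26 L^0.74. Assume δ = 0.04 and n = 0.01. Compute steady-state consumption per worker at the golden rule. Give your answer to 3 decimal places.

c_gold ≈ 1.321

n + δ = 0.01 + 0.04 = 0.05.
Setting f'(k) = n+δ gives 0.26·k^(0.26−1) = 0.05, hence k_gold = (0.26/0.05)^(1/0.74) ≈ 9.2805.
y_gold = 9.2805^0.26 ≈ 1.7847.
c_gold = y_gold − (n+δ)·k_gold = 1.7847 − 0.05·9.2805 ≈ 1.3207.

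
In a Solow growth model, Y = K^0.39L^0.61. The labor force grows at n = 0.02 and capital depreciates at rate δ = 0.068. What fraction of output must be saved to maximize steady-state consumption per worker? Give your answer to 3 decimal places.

The effective depreciation rate is n + δ = 0.02 + 0.068 = 0.088.
At the golden rule MPK = n+δ, and in any Cobb-Douglas steady state s = (n+δ)·k/y = MPK·k/y = capital's share 0.39.

s_gold = 0.390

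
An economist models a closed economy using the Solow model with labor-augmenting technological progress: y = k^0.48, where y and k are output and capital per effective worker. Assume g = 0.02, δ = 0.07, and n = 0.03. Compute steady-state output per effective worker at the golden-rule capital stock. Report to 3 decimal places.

y_gold ≈ 3.595

The effective depreciation rate is n + g + δ = 0.03 + 0.02 + 0.07 = 0.12.
Golden rule sets MPK = n+g+δ: 0.48·k^(0.48−1) = 0.12, so k_gold = (0.48/0.12)^(1/0.52) ≈ 14.3816.
Output: y_gold = k_gold^0.48 = 14.3816^0.48 ≈ 3.5954.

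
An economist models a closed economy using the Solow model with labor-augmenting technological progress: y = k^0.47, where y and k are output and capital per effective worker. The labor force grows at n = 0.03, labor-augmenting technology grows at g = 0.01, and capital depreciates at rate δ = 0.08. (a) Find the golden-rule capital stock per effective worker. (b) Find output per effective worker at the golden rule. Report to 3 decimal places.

(a) k_gold ≈ 13.143; (b) y_gold ≈ 3.356

n + g + δ = 0.03 + 0.01 + 0.08 = 0.12.
Maximizing c = f(k) − (n+g+δ)·k gives f'(k) = n+g+δ, i.e. 0.47·k^(0.47−1) = 0.12, so k_gold = (0.47/0.12)^(1/0.53) ≈ 13.1435.
y_gold = 13.1435^0.47 ≈ 3.3558.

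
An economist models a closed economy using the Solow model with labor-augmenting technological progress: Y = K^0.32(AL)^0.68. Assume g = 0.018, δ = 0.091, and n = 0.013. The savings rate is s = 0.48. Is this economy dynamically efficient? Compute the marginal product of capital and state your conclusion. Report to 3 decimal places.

dynamically inefficient; MPK ≈ 0.081

n + g + δ = 0.013 + 0.018 + 0.091 = 0.122.
Steady-state k*: s·k^0.32 = 0.122·k gives k* = (0.48/0.122)^(1/0.68) ≈ 7.4959.
MPK = 0.32·7.4959^(-0.68) ≈ 0.0813.
MPK < n+g+δ = 0.122, so the economy is dynamically inefficient (over-saving).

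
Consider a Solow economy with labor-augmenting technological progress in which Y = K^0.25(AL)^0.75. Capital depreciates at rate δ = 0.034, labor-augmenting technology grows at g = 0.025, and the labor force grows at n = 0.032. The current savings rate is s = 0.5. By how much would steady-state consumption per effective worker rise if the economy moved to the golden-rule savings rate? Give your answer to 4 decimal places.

Break-even investment rate: n + g + δ = 0.032 + 0.025 + 0.034 = 0.091.
Current steady state (s = 0.5): k* = (0.5/0.091)^(1/0.75) ≈ 9.6955, y* = 9.6955^0.25 ≈ 1.7646, c* = (1−0.5)·1.7646 ≈ 0.8823.
At the golden rule the marginal product of capital equals n+g+δ: 0.25·k^(0.25−1) = 0.091. Solving, k_gold = (0.25/0.091)^(1/0.75) ≈ 3.8477.
y_gold = 3.8477^0.25 ≈ 1.4006, c_gold = y_gold − 0.091·k_gold ≈ 1.0504.
Gain: Δc = 1.0504 − 0.8823 ≈ 0.1681.

Δc ≈ 0.1681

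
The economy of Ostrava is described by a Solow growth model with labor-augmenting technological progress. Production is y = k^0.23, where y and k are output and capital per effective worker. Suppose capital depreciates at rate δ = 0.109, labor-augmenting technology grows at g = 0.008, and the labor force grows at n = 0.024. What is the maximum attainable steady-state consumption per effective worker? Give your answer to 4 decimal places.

c_gold ≈ 0.8912

Capital per effective worker breaks even when investment replaces (n + g + δ)·k; here n + g + δ = 0.141.
At the golden rule the marginal product of capital equals n+g+δ: 0.23·k^(0.23−1) = 0.141. Solving, k_gold = (0.23/0.141)^(1/0.77) ≈ 1.8879.
y_gold = 1.8879^0.23 ≈ 1.1574.
c_gold = y_gold − (n+g+δ)·k_gold = 1.1574 − 0.141·1.8879 ≈ 0.8912.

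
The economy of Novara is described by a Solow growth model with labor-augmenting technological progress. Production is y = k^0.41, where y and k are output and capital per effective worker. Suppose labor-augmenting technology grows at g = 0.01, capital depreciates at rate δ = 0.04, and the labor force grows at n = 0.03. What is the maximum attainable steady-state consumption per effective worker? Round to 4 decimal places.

Break-even investment rate: n + g + δ = 0.03 + 0.01 + 0.04 = 0.08.
Golden rule sets MPK = n+g+δ: 0.41·k^(0.41−1) = 0.08, so k_gold = (0.41/0.08)^(1/0.59) ≈ 15.9541.
y_gold = 15.9541^0.41 ≈ 3.1130.
c_gold = y_gold − (n+g+δ)·k_gold = 3.1130 − 0.08·15.9541 ≈ 1.8367.

c_gold ≈ 1.8367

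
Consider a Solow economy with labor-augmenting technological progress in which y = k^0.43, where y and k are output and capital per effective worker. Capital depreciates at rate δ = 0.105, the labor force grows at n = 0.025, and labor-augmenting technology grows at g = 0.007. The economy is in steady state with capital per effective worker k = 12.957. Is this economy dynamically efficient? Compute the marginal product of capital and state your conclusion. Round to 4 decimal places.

The effective depreciation rate is n + g + δ = 0.025 + 0.007 + 0.105 = 0.137.
MPK = 0.43·k^(0.43−1) = 0.43·12.957^(-0.57) ≈ 0.0998.
MPK < 0.137, so the economy is dynamically inefficient (over-saving).

dynamically inefficient; MPK ≈ 0.0998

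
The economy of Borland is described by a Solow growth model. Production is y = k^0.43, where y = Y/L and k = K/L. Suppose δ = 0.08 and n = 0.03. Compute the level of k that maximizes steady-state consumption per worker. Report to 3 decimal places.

k_gold ≈ 10.933

Break-even investment rate: n + δ = 0.03 + 0.08 = 0.11.
At the golden rule the marginal product of capital equals n+δ: 0.43·k^(0.43−1) = 0.11. Solving, k_gold = (0.43/0.11)^(1/0.57) ≈ 10.9328.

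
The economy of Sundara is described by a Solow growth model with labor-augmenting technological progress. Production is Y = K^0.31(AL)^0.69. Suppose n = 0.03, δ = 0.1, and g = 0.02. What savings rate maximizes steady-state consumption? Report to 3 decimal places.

s_gold = 0.310

The effective depreciation rate is n + g + δ = 0.03 + 0.02 + 0.1 = 0.15.
At the golden rule MPK = n+g+δ, and in any Cobb-Douglas steady state s = (n+g+δ)·k/y = MPK·k/y = capital's share 0.31.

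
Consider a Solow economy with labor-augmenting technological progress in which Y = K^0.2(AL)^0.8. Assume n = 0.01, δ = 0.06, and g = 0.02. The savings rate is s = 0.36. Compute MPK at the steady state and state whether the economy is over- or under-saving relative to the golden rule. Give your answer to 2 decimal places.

over-saving; MPK ≈ 0.05

n + g + δ = 0.01 + 0.02 + 0.06 = 0.09.
Steady-state k*: s·k^0.2 = 0.09·k gives k* = (0.36/0.09)^(1/0.8) ≈ 5.6569.
MPK = 0.2·5.6569^(-0.8) ≈ 0.0500.
MPK < n+g+δ = 0.09, so the economy is dynamically inefficient (over-saving).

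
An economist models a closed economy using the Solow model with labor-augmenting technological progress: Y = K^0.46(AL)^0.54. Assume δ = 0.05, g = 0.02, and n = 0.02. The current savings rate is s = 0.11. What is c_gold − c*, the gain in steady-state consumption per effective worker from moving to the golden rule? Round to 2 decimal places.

Break-even investment rate: n + g + δ = 0.02 + 0.02 + 0.05 = 0.09.
Current steady state (s = 0.11): k* = (0.11/0.09)^(1/0.54) ≈ 1.4501, y* = 1.4501^0.46 ≈ 1.1864, c* = (1−0.11)·1.1864 ≈ 1.0559.
Golden rule sets MPK = n+g+δ: 0.46·k^(0.46−1) = 0.09, so k_gold = (0.46/0.09)^(1/0.54) ≈ 20.5147.
y_gold = 20.5147^0.46 ≈ 4.0137, c_gold = y_gold − 0.09·k_gold ≈ 2.1674.
Gain: Δc = 2.1674 − 1.0559 ≈ 1.1115.

Δc ≈ 1.11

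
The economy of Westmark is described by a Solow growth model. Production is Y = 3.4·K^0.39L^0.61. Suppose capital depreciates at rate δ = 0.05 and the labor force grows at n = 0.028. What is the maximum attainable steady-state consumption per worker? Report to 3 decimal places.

c_gold ≈ 12.691

Capital per worker breaks even when investment replaces (n + δ)·k; here n + δ = 0.078.
Setting f'(k) = n+δ gives 0.39·3.4·k^(0.39−1) = 0.078, hence k_gold = (0.39·3.4/0.078)^(1/0.61) ≈ 104.0230.
y_gold = 3.4·104.0230^0.39 ≈ 20.8046.
c_gold = y_gold − (n+δ)·k_gold = 20.8046 − 0.078·104.0230 ≈ 12.6908.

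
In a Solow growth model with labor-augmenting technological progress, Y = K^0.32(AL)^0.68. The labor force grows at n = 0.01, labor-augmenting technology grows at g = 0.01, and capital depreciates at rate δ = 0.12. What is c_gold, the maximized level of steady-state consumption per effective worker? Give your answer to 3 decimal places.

c_gold ≈ 1.003

Break-even investment rate: n + g + δ = 0.01 + 0.01 + 0.12 = 0.14.
Maximizing c = f(k) − (n+g+δ)·k gives f'(k) = n+g+δ, i.e. 0.32·k^(0.32−1) = 0.14, so k_gold = (0.32/0.14)^(1/0.68) ≈ 3.3727.
y_gold = 3.3727^0.32 ≈ 1.4755.
c_gold = y_gold − (n+g+δ)·k_gold = 1.4755 − 0.14·3.3727 ≈ 1.0034.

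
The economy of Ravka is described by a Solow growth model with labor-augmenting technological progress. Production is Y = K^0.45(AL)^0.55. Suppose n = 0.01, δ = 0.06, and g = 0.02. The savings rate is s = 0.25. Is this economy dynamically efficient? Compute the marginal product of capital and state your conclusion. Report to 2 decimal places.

The effective depreciation rate is n + g + δ = 0.01 + 0.02 + 0.06 = 0.09.
Steady-state k*: s·k^0.45 = 0.09·k gives k* = (0.25/0.09)^(1/0.55) ≈ 6.4080.
MPK = 0.45·6.4080^(-0.55) ≈ 0.1620.
MPK > n+g+δ = 0.09, so the economy is dynamically efficient (under-saving).

dynamically efficient; MPK ≈ 0.16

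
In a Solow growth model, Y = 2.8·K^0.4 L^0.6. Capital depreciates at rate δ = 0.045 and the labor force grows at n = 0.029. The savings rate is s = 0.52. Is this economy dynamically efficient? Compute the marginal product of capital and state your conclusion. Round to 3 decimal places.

dynamically inefficient; MPK ≈ 0.057

n + δ = 0.029 + 0.045 = 0.074.
Steady-state k*: s·A·k^0.4 = 0.074·k gives k* = (0.52·2.8/0.074)^(1/0.6) ≈ 143.4001.
MPK = 0.4·2.8·143.4001^(-0.6) ≈ 0.0569.
MPK < n+δ = 0.074, so the economy is dynamically inefficient (over-saving).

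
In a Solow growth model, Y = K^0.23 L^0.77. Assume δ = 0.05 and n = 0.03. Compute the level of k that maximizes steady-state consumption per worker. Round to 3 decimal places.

k_gold ≈ 3.941

The effective depreciation rate is n + δ = 0.03 + 0.05 = 0.08.
Golden rule sets MPK = n+δ: 0.23·k^(0.23−1) = 0.08, so k_gold = (0.23/0.08)^(1/0.77) ≈ 3.9412.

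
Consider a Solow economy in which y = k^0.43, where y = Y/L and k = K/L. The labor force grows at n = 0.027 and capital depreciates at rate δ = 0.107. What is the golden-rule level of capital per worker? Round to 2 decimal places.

Break-even investment rate: n + δ = 0.027 + 0.107 = 0.134.
At the golden rule the marginal product of capital equals n+δ: 0.43·k^(0.43−1) = 0.134. Solving, k_gold = (0.43/0.134)^(1/0.57) ≈ 7.7332.

k_gold ≈ 7.73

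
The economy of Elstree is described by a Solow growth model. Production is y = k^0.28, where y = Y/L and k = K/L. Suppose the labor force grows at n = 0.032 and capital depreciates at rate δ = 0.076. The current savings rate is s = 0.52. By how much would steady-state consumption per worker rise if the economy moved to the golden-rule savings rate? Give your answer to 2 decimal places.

Δc ≈ 0.16

Break-even investment rate: n + δ = 0.032 + 0.076 = 0.108.
Current steady state (s = 0.52): k* = (0.52/0.108)^(1/0.72) ≈ 8.8721, y* = 8.8721^0.28 ≈ 1.8427, c* = (1−0.52)·1.8427 ≈ 0.8845.
Maximizing c = f(k) − (n+δ)·k gives f'(k) = n+δ, i.e. 0.28·k^(0.28−1) = 0.108, so k_gold = (0.28/0.108)^(1/0.72) ≈ 3.7552.
y_gold = 3.7552^0.28 ≈ 1.4484, c_gold = y_gold − 0.108·k_gold ≈ 1.0429.
Gain: Δc = 1.0429 − 0.8845 ≈ 0.1584.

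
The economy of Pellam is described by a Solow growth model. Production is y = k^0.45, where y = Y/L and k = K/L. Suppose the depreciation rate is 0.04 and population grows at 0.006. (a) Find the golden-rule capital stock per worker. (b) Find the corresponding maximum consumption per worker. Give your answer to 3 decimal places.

The effective depreciation rate is n + δ = 0.006 + 0.04 = 0.046.
Setting f'(k) = n+δ gives 0.45·k^(0.45−1) = 0.046, hence k_gold = (0.45/0.046)^(1/0.55) ≈ 63.2160.
y_gold = 63.2160^0.45 ≈ 6.4621; c_gold = y_gold − 0.046·k_gold ≈ 3.5541.

(a) k_gold ≈ 63.216; (b) c_gold ≈ 3.554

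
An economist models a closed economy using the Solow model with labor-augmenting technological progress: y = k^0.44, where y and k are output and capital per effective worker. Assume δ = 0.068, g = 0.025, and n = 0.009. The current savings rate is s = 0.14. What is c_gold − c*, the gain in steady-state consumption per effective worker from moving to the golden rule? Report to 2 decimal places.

Δc ≈ 0.66

Break-even investment rate: n + g + δ = 0.009 + 0.025 + 0.068 = 0.102.
Current steady state (s = 0.14): k* = (0.14/0.102)^(1/0.56) ≈ 1.7603, y* = 1.7603^0.44 ≈ 1.2825, c* = (1−0.14)·1.2825 ≈ 1.1030.
Maximizing c = f(k) − (n+g+δ)·k gives f'(k) = n+g+δ, i.e. 0.44·k^(0.44−1) = 0.102, so k_gold = (0.44/0.102)^(1/0.56) ≈ 13.6040.
y_gold = 13.6040^0.44 ≈ 3.1536, c_gold = y_gold − 0.102·k_gold ≈ 1.7660.
Gain: Δc = 1.7660 − 1.1030 ≈ 0.6631.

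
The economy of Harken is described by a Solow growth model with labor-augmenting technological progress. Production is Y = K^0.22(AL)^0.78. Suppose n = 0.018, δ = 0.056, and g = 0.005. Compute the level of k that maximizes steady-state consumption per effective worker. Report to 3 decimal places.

Break-even investment rate: n + g + δ = 0.018 + 0.005 + 0.056 = 0.079.
Maximizing c = f(k) − (n+g+δ)·k gives f'(k) = n+g+δ, i.e. 0.22·k^(0.22−1) = 0.079, so k_gold = (0.22/0.079)^(1/0.78) ≈ 3.7175.

k_gold ≈ 3.717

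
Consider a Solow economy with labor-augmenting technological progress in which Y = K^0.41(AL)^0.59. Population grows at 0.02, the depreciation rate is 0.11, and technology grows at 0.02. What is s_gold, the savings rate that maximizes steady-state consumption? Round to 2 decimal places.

s_gold = 0.41

Break-even investment rate: n + g + δ = 0.02 + 0.02 + 0.11 = 0.15.
At the golden rule MPK = n+g+δ, and in any Cobb-Douglas steady state s = (n+g+δ)·k/y = MPK·k/y = capital's share 0.41.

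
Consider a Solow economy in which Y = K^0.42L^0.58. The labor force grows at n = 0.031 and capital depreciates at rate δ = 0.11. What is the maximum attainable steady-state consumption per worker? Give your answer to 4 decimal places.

c_gold ≈ 1.2785

The effective depreciation rate is n + δ = 0.031 + 0.11 = 0.141.
Setting f'(k) = n+δ gives 0.42·k^(0.42−1) = 0.141, hence k_gold = (0.42/0.141)^(1/0.58) ≈ 6.5659.
y_gold = 6.5659^0.42 ≈ 2.2043.
c_gold = y_gold − (n+δ)·k_gold = 2.2043 − 0.141·6.5659 ≈ 1.2785.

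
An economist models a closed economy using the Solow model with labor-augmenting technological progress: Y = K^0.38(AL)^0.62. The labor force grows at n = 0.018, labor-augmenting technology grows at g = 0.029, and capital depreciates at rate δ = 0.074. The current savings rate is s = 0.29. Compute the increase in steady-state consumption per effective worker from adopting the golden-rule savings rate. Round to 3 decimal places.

Δc ≈ 0.037

n + g + δ = 0.018 + 0.029 + 0.074 = 0.121.
Current steady state (s = 0.29): k* = (0.29/0.121)^(1/0.62) ≈ 4.0952, y* = 4.0952^0.38 ≈ 1.7087, c* = (1−0.29)·1.7087 ≈ 1.2132.
Setting f'(k) = n+g+δ gives 0.38·k^(0.38−1) = 0.121, hence k_gold = (0.38/0.121)^(1/0.62) ≈ 6.3330.
y_gold = 6.3330^0.38 ≈ 2.0166, c_gold = y_gold − 0.121·k_gold ≈ 1.2503.
Gain: Δc = 1.2503 − 1.2132 ≈ 0.0371.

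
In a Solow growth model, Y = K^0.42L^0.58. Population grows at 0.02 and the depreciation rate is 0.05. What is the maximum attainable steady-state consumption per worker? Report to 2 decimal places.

Capital per worker breaks even when investment replaces (n + δ)·k; here n + δ = 0.07.
Setting f'(k) = n+δ gives 0.42·k^(0.42−1) = 0.07, hence k_gold = (0.42/0.07)^(1/0.58) ≈ 21.9604.
y_gold = 21.9604^0.42 ≈ 3.6601.
c_gold = y_gold − (n+δ)·k_gold = 3.6601 − 0.07·21.9604 ≈ 2.1228.

c_gold ≈ 2.12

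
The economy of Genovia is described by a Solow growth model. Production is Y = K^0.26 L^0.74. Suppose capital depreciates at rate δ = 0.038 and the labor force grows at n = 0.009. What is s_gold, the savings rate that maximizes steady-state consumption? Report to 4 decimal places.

s_gold = 0.2600

n + δ = 0.009 + 0.038 = 0.047.
At the golden rule MPK = n+δ, and in any Cobb-Douglas steady state s = (n+δ)·k/y = MPK·k/y = capital's share 0.26.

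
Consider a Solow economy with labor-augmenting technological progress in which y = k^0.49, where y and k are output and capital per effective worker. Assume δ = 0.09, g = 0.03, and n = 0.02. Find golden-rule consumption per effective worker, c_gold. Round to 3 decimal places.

Capital per effective worker breaks even when investment replaces (n + g + δ)·k; here n + g + δ = 0.14.
Maximizing c = f(k) − (n+g+δ)·k gives f'(k) = n+g+δ, i.e. 0.49·k^(0.49−1) = 0.14, so k_gold = (0.49/0.14)^(1/0.51) ≈ 11.6627.
y_gold = 11.6627^0.49 ≈ 3.3322.
c_gold = y_gold − (n+g+δ)·k_gold = 3.3322 − 0.14·11.6627 ≈ 1.6994.

c_gold ≈ 1.699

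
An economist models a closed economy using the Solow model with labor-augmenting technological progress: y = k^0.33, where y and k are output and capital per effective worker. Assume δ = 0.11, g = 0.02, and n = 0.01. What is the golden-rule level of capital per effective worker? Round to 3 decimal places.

k_gold ≈ 3.596

Break-even investment rate: n + g + δ = 0.01 + 0.02 + 0.11 = 0.14.
At the golden rule the marginal product of capital equals n+g+δ: 0.33·k^(0.33−1) = 0.14. Solving, k_gold = (0.33/0.14)^(1/0.67) ≈ 3.5958.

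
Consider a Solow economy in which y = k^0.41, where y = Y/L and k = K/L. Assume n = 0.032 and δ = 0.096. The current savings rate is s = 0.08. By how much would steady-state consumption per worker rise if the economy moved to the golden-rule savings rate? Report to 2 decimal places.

The effective depreciation rate is n + δ = 0.032 + 0.096 = 0.128.
Current steady state (s = 0.08): k* = (0.08/0.128)^(1/0.59) ≈ 0.4509, y* = 0.4509^0.41 ≈ 0.7214, c* = (1−0.08)·0.7214 ≈ 0.6637.
At the golden rule the marginal product of capital equals n+δ: 0.41·k^(0.41−1) = 0.128. Solving, k_gold = (0.41/0.128)^(1/0.59) ≈ 7.1929.
y_gold = 7.1929^0.41 ≈ 2.2456, c_gold = y_gold − 0.128·k_gold ≈ 1.3249.
Gain: Δc = 1.3249 − 0.6637 ≈ 0.6612.

Δc ≈ 0.66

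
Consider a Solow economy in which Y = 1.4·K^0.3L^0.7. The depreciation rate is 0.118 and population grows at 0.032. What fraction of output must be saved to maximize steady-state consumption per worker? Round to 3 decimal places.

n + δ = 0.032 + 0.118 = 0.15.
At the golden rule MPK = n+δ, and in any Cobb-Douglas steady state s = (n+δ)·k/y = MPK·k/y = capital's share 0.3.

s_gold = 0.300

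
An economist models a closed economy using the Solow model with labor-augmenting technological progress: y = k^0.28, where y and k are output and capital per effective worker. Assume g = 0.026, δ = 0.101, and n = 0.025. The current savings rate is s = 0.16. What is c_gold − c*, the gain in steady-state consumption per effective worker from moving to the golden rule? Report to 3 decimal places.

The effective depreciation rate is n + g + δ = 0.025 + 0.026 + 0.101 = 0.152.
Current steady state (s = 0.16): k* = (0.16/0.152)^(1/0.72) ≈ 1.0738, y* = 1.0738^0.28 ≈ 1.0201, c* = (1−0.16)·1.0201 ≈ 0.8569.
Golden rule sets MPK = n+g+δ: 0.28·k^(0.28−1) = 0.152, so k_gold = (0.28/0.152)^(1/0.72) ≈ 2.3361.
y_gold = 2.3361^0.28 ≈ 1.2682, c_gold = y_gold − 0.152·k_gold ≈ 0.9131.
Gain: Δc = 0.9131 − 0.8569 ≈ 0.0562.

Δc ≈ 0.056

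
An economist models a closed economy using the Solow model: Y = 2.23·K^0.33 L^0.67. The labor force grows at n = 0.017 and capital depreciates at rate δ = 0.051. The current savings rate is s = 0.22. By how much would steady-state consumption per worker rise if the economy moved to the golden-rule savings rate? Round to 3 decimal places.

n + δ = 0.017 + 0.051 = 0.068.
Current steady state (s = 0.22): k* = (0.22·2.23/0.068)^(1/0.67) ≈ 19.0952, y* = 2.23·19.0952^0.33 ≈ 5.9021, c* = (1−0.22)·5.9021 ≈ 4.6037.
Setting f'(k) = n+δ gives 0.33·2.23·k^(0.33−1) = 0.068, hence k_gold = (0.33·2.23/0.068)^(1/0.67) ≈ 34.9741.
y_gold = 2.23·34.9741^0.33 ≈ 7.2068, c_gold = y_gold − 0.068·k_gold ≈ 4.8285.
Gain: Δc = 4.8285 − 4.6037 ≈ 0.2249.

Δc ≈ 0.225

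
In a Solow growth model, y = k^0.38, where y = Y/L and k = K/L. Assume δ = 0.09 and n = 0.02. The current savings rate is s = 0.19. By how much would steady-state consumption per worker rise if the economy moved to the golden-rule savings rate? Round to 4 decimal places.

Δc ≈ 0.1932

n + δ = 0.02 + 0.09 = 0.11.
Current steady state (s = 0.19): k* = (0.19/0.11)^(1/0.62) ≈ 2.4146, y* = 2.4146^0.38 ≈ 1.3979, c* = (1−0.19)·1.3979 ≈ 1.1323.
Setting f'(k) = n+δ gives 0.38·k^(0.38−1) = 0.11, hence k_gold = (0.38/0.11)^(1/0.62) ≈ 7.3854.
y_gold = 7.3854^0.38 ≈ 2.1379, c_gold = y_gold − 0.11·k_gold ≈ 1.3255.
Gain: Δc = 1.3255 − 1.1323 ≈ 0.1932.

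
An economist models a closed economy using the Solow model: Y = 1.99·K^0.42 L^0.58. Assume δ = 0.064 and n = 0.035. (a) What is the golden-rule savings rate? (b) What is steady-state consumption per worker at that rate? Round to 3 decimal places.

(a) s_gold = 0.420; (b) c_gold ≈ 5.410

The effective depreciation rate is n + δ = 0.035 + 0.064 = 0.099.
For Cobb-Douglas, s_gold equals capital's share: s_gold = 0.42.
Setting f'(k) = n+δ gives 0.42·1.99·k^(0.42−1) = 0.099, hence k_gold = (0.42·1.99/0.099)^(1/0.58) ≈ 39.5692.
y_gold = 1.99·39.5692^0.42 ≈ 9.3270; c_gold = (1−0.42)·y_gold ≈ 5.4097.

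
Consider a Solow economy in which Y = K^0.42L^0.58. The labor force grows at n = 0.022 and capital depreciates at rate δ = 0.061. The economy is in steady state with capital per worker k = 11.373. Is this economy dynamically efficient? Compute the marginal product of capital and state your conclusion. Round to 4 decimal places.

Capital per worker breaks even when investment replaces (n + δ)·k; here n + δ = 0.083.
MPK = 0.42·k^(0.42−1) = 0.42·11.373^(-0.58) ≈ 0.1025.
MPK > 0.083, so the economy is dynamically efficient (under-saving).

dynamically efficient; MPK ≈ 0.1025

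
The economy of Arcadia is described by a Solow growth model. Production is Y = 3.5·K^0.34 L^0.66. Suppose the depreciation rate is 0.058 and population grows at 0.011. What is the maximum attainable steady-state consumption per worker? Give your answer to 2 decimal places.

c_gold ≈ 10.02

n + δ = 0.011 + 0.058 = 0.069.
Golden rule sets MPK = n+δ: 0.34·3.5·k^(0.34−1) = 0.069, so k_gold = (0.34·3.5/0.069)^(1/0.66) ≈ 74.7799.
y_gold = 3.5·74.7799^0.34 ≈ 15.1759.
c_gold = y_gold − (n+δ)·k_gold = 15.1759 − 0.069·74.7799 ≈ 10.0161.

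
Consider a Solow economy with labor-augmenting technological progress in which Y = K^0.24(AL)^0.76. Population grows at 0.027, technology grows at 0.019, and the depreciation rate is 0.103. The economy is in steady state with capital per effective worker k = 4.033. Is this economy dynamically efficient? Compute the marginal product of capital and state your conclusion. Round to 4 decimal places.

dynamically inefficient; MPK ≈ 0.0832

Capital per effective worker breaks even when investment replaces (n + g + δ)·k; here n + g + δ = 0.149.
MPK = 0.24·k^(0.24−1) = 0.24·4.033^(-0.76) ≈ 0.0832.
MPK < 0.149, so the economy is dynamically inefficient (over-saving).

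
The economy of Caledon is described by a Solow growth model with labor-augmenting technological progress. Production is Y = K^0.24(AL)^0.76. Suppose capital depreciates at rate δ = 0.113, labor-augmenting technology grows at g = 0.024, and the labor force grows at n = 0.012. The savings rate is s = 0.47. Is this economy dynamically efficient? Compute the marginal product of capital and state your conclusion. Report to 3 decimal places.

dynamically inefficient; MPK ≈ 0.076

Break-even investment rate: n + g + δ = 0.012 + 0.024 + 0.113 = 0.149.
Steady-state k*: s·k^0.24 = 0.149·k gives k* = (0.47/0.149)^(1/0.76) ≈ 4.5338.
MPK = 0.24·4.5338^(-0.76) ≈ 0.0761.
MPK < n+g+δ = 0.149, so the economy is dynamically inefficient (over-saving).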